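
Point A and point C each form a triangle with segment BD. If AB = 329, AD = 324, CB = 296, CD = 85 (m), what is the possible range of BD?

From triangle ABD: |329 − 324| < BD < 329 + 324, i.e. 5 < BD < 653.
From triangle CBD: 211 < BD < 381.
Both must hold, so BD lies in the intersection.

211 < BD < 381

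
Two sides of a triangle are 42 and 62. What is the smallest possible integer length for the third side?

21

The third side must be strictly greater than |42 − 62| = 20.
The smallest integer above 20 is 21.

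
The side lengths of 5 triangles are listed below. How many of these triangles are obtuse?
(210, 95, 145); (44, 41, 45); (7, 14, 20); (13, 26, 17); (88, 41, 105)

4

(210,95,145): 95²+145² = 30050 < 44100 = 210² → obtuse
(44,41,45): 41²+44² = 3617 > 2025 = 45² → acute
(7,14,20): 7²+14² = 245 < 400 = 20² → obtuse
(13,26,17): 13²+17² = 458 < 676 = 26² → obtuse
(88,41,105): 41²+88² = 9425 < 11025 = 105² → obtuse
4 of the 5 are obtuse.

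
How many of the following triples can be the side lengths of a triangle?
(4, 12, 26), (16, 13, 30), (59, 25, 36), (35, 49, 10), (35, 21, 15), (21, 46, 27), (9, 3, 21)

3

(4,12,26): 4+12 ≤ 26 → not valid
(13,16,30): 13+16 ≤ 30 → not valid
(25,36,59): 25+36 > 59 → valid
(10,35,49): 10+35 ≤ 49 → not valid
(15,21,35): 15+21 > 35 → valid
(21,27,46): 21+27 > 46 → valid
(3,9,21): 3+9 ≤ 21 → not valid
3 of the 7 triples form a triangle.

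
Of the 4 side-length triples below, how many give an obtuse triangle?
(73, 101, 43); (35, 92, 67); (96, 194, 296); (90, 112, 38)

(73,101,43): 43²+73² = 7178 < 10201 = 101² → obtuse
(35,92,67): 35²+67² = 5714 < 8464 = 92² → obtuse
(96,194,296): 96+194 ≤ 296, not a triangle
(90,112,38): 38²+90² = 9544 < 12544 = 112² → obtuse
3 of the 4 are obtuse.

3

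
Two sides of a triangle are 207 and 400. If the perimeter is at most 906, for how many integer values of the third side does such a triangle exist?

106

Triangle inequality: 193 < x < 607. Perimeter ≤ 906 gives x ≤ 906 − 207 − 400 = 299.
So 193 < x ≤ 299; integers 194 through 299: 106 values.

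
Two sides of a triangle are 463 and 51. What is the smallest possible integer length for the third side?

413

The third side must be strictly greater than |463 − 51| = 412.
The smallest integer above 412 is 413.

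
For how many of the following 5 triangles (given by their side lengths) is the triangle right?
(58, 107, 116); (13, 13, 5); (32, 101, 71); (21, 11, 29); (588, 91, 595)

1

(58,107,116): 58²+107² = 14813 > 13456 = 116² → acute
(13,13,5): 5²+13² = 194 > 169 = 13² → acute
(32,101,71): 32²+71² = 6065 < 10201 = 101² → obtuse
(21,11,29): 11²+21² = 562 < 841 = 29² → obtuse
(588,91,595): 91²+588² = 354025 = 595² → right
1 of the 5 is right.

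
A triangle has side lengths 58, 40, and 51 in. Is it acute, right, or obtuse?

Compare the square of the longest side to the sum of squares of the other two: 40² + 51² = 4201 > 3364 = 58².

acute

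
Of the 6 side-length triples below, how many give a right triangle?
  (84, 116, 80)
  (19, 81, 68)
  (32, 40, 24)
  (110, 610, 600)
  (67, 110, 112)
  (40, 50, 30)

4

(84,116,80): 80²+84² = 13456 = 116² → right
(19,81,68): 19²+68² = 4985 < 6561 = 81² → obtuse
(32,40,24): 24²+32² = 1600 = 40² → right
(110,610,600): 110²+600² = 372100 = 610² → right
(67,110,112): 67²+110² = 16589 > 12544 = 112² → acute
(40,50,30): 30²+40² = 2500 = 50² → right
4 of the 6 are right.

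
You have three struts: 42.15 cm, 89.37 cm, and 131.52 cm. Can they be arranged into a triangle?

The two shorter sides sum to 131.52, exactly equal to the longest side 131.52.
That gives only a degenerate (flat) triangle — the inequality must be strict.

No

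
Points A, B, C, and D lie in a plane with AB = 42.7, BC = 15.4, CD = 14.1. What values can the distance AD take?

13.2 ≤ AD ≤ 72.2

The maximum is all hops collinear in one direction: 42.7 + 15.4 + 14.1 = 72.2.
The longest hop is 42.7; the others sum to 29.5. Folding the others back against it leaves at least 42.7 − 29.5 = 13.2.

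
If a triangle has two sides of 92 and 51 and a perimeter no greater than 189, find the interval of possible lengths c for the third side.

41 < c ≤ 46

Triangle inequality alone gives 41 < c < 143.
The perimeter condition gives c ≤ 189 − 92 − 51 = 46.
Intersecting the two: 41 < c ≤ 46.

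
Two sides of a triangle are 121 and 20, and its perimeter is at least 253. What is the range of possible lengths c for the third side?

Triangle inequality alone gives 101 < c < 141.
The perimeter condition gives c ≥ 253 − 121 − 20 = 112.
Intersecting the two: 112 ≤ c < 141.

112 ≤ c < 141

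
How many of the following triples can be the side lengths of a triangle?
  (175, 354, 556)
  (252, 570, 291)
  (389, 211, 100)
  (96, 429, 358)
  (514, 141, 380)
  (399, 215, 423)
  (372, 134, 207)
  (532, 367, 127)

3

(175,354,556): 175+354 ≤ 556 → not valid
(252,291,570): 252+291 ≤ 570 → not valid
(100,211,389): 100+211 ≤ 389 → not valid
(96,358,429): 96+358 > 429 → valid
(141,380,514): 141+380 > 514 → valid
(215,399,423): 215+399 > 423 → valid
(134,207,372): 134+207 ≤ 372 → not valid
(127,367,532): 127+367 ≤ 532 → not valid
3 of the 8 triples form a triangle.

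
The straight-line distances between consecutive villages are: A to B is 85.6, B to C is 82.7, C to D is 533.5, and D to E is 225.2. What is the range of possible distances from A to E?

140.0 ≤ AE ≤ 927.0

The maximum is all hops collinear in one direction: 85.6 + 82.7 + 533.5 + 225.2 = 927.0.
The longest hop is 533.5; the others sum to 393.5. Folding the others back against it leaves at least 533.5 − 393.5 = 140.0.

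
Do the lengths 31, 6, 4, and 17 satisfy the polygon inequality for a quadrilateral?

No

For a quadrilateral, each side must be shorter than the sum of the others.
Here the longest side is 31, but the remaining 3 sides sum to only 27.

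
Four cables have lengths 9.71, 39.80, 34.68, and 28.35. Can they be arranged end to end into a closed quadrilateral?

A quadrilateral exists iff every side is shorter than the sum of the others — equivalently, the longest side is less than the sum of the rest.
Longest side 39.80 < 72.74 (sum of the remaining 3), so yes.

Yes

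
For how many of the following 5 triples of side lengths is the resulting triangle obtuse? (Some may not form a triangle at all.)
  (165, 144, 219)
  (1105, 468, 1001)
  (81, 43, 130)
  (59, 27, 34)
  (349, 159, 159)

(165,144,219): 144²+165² = 47961 = 219² → right
(1105,468,1001): 468²+1001² = 1221025 = 1105² → right
(81,43,130): 43+81 ≤ 130, not a triangle
(59,27,34): 27²+34² = 1885 < 3481 = 59² → obtuse
(349,159,159): 159+159 ≤ 349, not a triangle
1 of the 5 is obtuse.

1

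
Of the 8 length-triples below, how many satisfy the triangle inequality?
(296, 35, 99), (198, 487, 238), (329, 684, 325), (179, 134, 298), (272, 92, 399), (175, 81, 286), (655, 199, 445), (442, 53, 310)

(35,99,296): 35+99 ≤ 296 → not valid
(198,238,487): 198+238 ≤ 487 → not valid
(325,329,684): 325+329 ≤ 684 → not valid
(134,179,298): 134+179 > 298 → valid
(92,272,399): 92+272 ≤ 399 → not valid
(81,175,286): 81+175 ≤ 286 → not valid
(199,445,655): 199+445 ≤ 655 → not valid
(53,310,442): 53+310 ≤ 442 → not valid
1 of the 8 triples forms a triangle.

1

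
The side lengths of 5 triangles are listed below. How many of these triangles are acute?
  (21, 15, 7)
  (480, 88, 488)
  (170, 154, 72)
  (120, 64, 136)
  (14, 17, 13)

1

(21,15,7): 7²+15² = 274 < 441 = 21² → obtuse
(480,88,488): 88²+480² = 238144 = 488² → right
(170,154,72): 72²+154² = 28900 = 170² → right
(120,64,136): 64²+120² = 18496 = 136² → right
(14,17,13): 13²+14² = 365 > 289 = 17² → acute
1 of the 5 is acute.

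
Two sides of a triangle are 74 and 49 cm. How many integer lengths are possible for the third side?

The third side lies in the open interval (25, 123).
Integers from 26 to 122 inclusive: 122 − 26 + 1 = 97.

97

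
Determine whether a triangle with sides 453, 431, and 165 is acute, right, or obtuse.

Compare the square of the longest side to the sum of squares of the other two: 165² + 431² = 212986 > 205209 = 453².

acute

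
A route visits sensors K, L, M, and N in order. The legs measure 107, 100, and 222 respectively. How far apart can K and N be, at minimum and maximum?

15 ≤ KN ≤ 429

The maximum is all hops collinear in one direction: 107 + 100 + 222 = 429.
The longest hop is 222; the others sum to 207. Folding the others back against it leaves at least 222 − 207 = 15.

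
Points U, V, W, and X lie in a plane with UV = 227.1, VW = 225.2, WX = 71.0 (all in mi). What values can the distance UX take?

0 ≤ UX ≤ 523.3 mi

The maximum is all hops collinear in one direction: 227.1 + 225.2 + 71.0 = 523.3.
The longest hop is 227.1; the others sum to 296.2. Since 227.1 ≤ 296.2, the path can fold back on itself completely, so the minimum distance is 0.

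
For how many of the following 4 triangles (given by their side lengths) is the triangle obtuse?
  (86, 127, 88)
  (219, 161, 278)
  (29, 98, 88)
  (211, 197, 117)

(86,127,88): 86²+88² = 15140 < 16129 = 127² → obtuse
(219,161,278): 161²+219² = 73882 < 77284 = 278² → obtuse
(29,98,88): 29²+88² = 8585 < 9604 = 98² → obtuse
(211,197,117): 117²+197² = 52498 > 44521 = 211² → acute
3 of the 4 are obtuse.

3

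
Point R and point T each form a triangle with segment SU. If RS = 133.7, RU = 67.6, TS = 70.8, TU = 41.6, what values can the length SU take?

66.1 < SU < 112.4

From triangle RSU: |133.7 − 67.6| < SU < 133.7 + 67.6, i.e. 66.1 < SU < 201.3.
From triangle TSU: 29.2 < SU < 112.4.
Both must hold, so SU lies in the intersection.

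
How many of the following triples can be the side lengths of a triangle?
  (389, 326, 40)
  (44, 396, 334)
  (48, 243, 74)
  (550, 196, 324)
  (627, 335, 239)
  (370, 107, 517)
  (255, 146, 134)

1

(40,326,389): 40+326 ≤ 389 → not valid
(44,334,396): 44+334 ≤ 396 → not valid
(48,74,243): 48+74 ≤ 243 → not valid
(196,324,550): 196+324 ≤ 550 → not valid
(239,335,627): 239+335 ≤ 627 → not valid
(107,370,517): 107+370 ≤ 517 → not valid
(134,146,255): 134+146 > 255 → valid
1 of the 7 triples forms a triangle.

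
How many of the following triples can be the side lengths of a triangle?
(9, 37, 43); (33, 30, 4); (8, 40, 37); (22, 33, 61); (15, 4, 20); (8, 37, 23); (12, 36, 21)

3

(9,37,43): 9+37 > 43 → valid
(4,30,33): 4+30 > 33 → valid
(8,37,40): 8+37 > 40 → valid
(22,33,61): 22+33 ≤ 61 → not valid
(4,15,20): 4+15 ≤ 20 → not valid
(8,23,37): 8+23 ≤ 37 → not valid
(12,21,36): 12+21 ≤ 36 → not valid
3 of the 7 triples form a triangle.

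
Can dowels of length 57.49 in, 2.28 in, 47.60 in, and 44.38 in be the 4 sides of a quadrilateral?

Yes

A quadrilateral exists iff every side is shorter than the sum of the others — equivalently, the longest side is less than the sum of the rest.
Longest side 57.49 < 94.26 (sum of the remaining 3), so yes.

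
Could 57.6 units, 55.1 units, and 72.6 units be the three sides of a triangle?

Yes

The longest side is 72.6, and the other two sum to 112.7.
Since 112.7 > 72.6, the triangle inequality holds.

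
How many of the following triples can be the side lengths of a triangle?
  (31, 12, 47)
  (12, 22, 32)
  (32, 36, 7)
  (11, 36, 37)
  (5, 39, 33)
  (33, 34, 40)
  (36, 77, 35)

4

(12,31,47): 12+31 ≤ 47 → not valid
(12,22,32): 12+22 > 32 → valid
(7,32,36): 7+32 > 36 → valid
(11,36,37): 11+36 > 37 → valid
(5,33,39): 5+33 ≤ 39 → not valid
(33,34,40): 33+34 > 40 → valid
(35,36,77): 35+36 ≤ 77 → not valid
4 of the 7 triples form a triangle.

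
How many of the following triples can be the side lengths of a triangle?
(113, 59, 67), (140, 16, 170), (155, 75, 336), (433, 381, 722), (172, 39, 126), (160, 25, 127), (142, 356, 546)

(59,67,113): 59+67 > 113 → valid
(16,140,170): 16+140 ≤ 170 → not valid
(75,155,336): 75+155 ≤ 336 → not valid
(381,433,722): 381+433 > 722 → valid
(39,126,172): 39+126 ≤ 172 → not valid
(25,127,160): 25+127 ≤ 160 → not valid
(142,356,546): 142+356 ≤ 546 → not valid
2 of the 7 triples form a triangle.

2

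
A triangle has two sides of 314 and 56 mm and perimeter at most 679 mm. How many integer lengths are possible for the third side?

Triangle inequality: 258 < x < 370. Perimeter ≤ 679 gives x ≤ 679 − 314 − 56 = 309.
So 258 < x ≤ 309; integers 259 through 309: 51 values.

51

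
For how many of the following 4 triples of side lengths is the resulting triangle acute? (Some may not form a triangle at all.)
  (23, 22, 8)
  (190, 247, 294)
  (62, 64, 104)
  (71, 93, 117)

3

(23,22,8): 8²+22² = 548 > 529 = 23² → acute
(190,247,294): 190²+247² = 97109 > 86436 = 294² → acute
(62,64,104): 62²+64² = 7940 < 10816 = 104² → obtuse
(71,93,117): 71²+93² = 13690 > 13689 = 117² → acute
3 of the 4 are acute.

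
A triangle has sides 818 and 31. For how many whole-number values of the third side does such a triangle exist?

The third side lies in the open interval (787, 849).
Integers from 788 to 848 inclusive: 848 − 788 + 1 = 61.

61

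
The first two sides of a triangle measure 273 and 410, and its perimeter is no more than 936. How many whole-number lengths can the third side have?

116

Triangle inequality: 137 < x < 683. Perimeter ≤ 936 gives x ≤ 936 − 273 − 410 = 253.
So 137 < x ≤ 253; integers 138 through 253: 116 values.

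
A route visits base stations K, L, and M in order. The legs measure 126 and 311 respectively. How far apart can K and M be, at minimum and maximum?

185 ≤ KM ≤ 437

By the triangle inequality, |126 − 311| ≤ KM ≤ 126 + 311.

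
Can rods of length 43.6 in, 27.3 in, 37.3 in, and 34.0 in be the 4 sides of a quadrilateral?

Yes

A quadrilateral exists iff every side is shorter than the sum of the others — equivalently, the longest side is less than the sum of the rest.
Longest side 43.6 < 98.6 (sum of the remaining 3), so yes.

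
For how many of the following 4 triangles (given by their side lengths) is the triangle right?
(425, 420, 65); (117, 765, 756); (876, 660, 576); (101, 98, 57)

(425,420,65): 65²+420² = 180625 = 425² → right
(117,765,756): 117²+756² = 585225 = 765² → right
(876,660,576): 576²+660² = 767376 = 876² → right
(101,98,57): 57²+98² = 12853 > 10201 = 101² → acute
3 of the 4 are right.

3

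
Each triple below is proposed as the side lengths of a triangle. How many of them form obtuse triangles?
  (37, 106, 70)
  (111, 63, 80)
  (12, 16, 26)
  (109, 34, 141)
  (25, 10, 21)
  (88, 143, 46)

5

(37,106,70): 37²+70² = 6269 < 11236 = 106² → obtuse
(111,63,80): 63²+80² = 10369 < 12321 = 111² → obtuse
(12,16,26): 12²+16² = 400 < 676 = 26² → obtuse
(109,34,141): 34²+109² = 13037 < 19881 = 141² → obtuse
(25,10,21): 10²+21² = 541 < 625 = 25² → obtuse
(88,143,46): 46+88 ≤ 143, not a triangle
5 of the 6 are obtuse.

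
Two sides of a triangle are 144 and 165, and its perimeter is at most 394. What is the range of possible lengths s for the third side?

Triangle inequality alone gives 21 < s < 309.
The perimeter condition gives s ≤ 394 − 144 − 165 = 85.
Intersecting the two: 21 < s ≤ 85.

21 < s ≤ 85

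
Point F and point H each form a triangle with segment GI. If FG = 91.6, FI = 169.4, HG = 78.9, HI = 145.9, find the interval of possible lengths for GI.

77.8 < GI < 224.8

From triangle FGI: |91.6 − 169.4| < GI < 91.6 + 169.4, i.e. 77.8 < GI < 261.0.
From triangle HGI: 67.0 < GI < 224.8.
Both must hold, so GI lies in the intersection.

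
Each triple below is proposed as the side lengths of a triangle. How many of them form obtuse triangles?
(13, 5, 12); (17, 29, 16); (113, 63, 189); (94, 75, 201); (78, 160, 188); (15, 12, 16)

2

(13,5,12): 5²+12² = 169 = 13² → right
(17,29,16): 16²+17² = 545 < 841 = 29² → obtuse
(113,63,189): 63+113 ≤ 189, not a triangle
(94,75,201): 75+94 ≤ 201, not a triangle
(78,160,188): 78²+160² = 31684 < 35344 = 188² → obtuse
(15,12,16): 12²+15² = 369 > 256 = 16² → acute
2 of the 6 are obtuse.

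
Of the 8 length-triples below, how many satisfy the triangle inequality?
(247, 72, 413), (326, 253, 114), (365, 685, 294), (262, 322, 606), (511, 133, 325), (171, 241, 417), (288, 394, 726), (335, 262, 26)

1

(72,247,413): 72+247 ≤ 413 → not valid
(114,253,326): 114+253 > 326 → valid
(294,365,685): 294+365 ≤ 685 → not valid
(262,322,606): 262+322 ≤ 606 → not valid
(133,325,511): 133+325 ≤ 511 → not valid
(171,241,417): 171+241 ≤ 417 → not valid
(288,394,726): 288+394 ≤ 726 → not valid
(26,262,335): 26+262 ≤ 335 → not valid
1 of the 8 triples forms a triangle.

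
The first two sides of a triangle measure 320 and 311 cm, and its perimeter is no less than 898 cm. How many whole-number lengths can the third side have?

Triangle inequality: 9 < x < 631. Perimeter ≥ 898 gives x ≥ 898 − 320 − 311 = 267.
So 267 ≤ x < 631; integers 267 through 630: 364 values.

364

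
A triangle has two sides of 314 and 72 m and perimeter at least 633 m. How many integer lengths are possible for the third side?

139

Triangle inequality: 242 < x < 386. Perimeter ≥ 633 gives x ≥ 633 − 314 − 72 = 247.
So 247 ≤ x < 386; integers 247 through 385: 139 values.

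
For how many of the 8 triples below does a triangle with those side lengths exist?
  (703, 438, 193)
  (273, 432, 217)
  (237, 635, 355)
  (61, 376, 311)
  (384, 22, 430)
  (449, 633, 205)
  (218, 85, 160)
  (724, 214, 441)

3

(193,438,703): 193+438 ≤ 703 → not valid
(217,273,432): 217+273 > 432 → valid
(237,355,635): 237+355 ≤ 635 → not valid
(61,311,376): 61+311 ≤ 376 → not valid
(22,384,430): 22+384 ≤ 430 → not valid
(205,449,633): 205+449 > 633 → valid
(85,160,218): 85+160 > 218 → valid
(214,441,724): 214+441 ≤ 724 → not valid
3 of the 8 triples form a triangle.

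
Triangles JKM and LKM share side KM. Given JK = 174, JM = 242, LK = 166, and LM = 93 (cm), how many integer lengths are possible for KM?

From triangle JKM: 68 < KM < 416.
From triangle LKM: 73 < KM < 259.
Intersection: 73 < KM < 259, so integers 74 through 258: 185 values.

185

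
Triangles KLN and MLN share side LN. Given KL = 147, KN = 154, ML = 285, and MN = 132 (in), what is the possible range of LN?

153 < LN < 301

From triangle KLN: |147 − 154| < LN < 147 + 154, i.e. 7 < LN < 301.
From triangle MLN: 153 < LN < 417.
Both must hold, so LN lies in the intersection.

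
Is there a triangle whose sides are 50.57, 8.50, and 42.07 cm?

The two shorter sides sum to 50.57, exactly equal to the longest side 50.57.
That gives only a degenerate (flat) triangle — the inequality must be strict.

No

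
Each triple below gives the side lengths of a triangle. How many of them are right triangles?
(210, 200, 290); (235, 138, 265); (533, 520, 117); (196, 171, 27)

(210,200,290): 200²+210² = 84100 = 290² → right
(235,138,265): 138²+235² = 74269 > 70225 = 265² → acute
(533,520,117): 117²+520² = 284089 = 533² → right
(196,171,27): 27²+171² = 29970 < 38416 = 196² → obtuse
2 of the 4 are right.

2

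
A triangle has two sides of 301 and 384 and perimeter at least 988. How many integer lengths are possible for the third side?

382

Triangle inequality: 83 < x < 685. Perimeter ≥ 988 gives x ≥ 988 − 301 − 384 = 303.
So 303 ≤ x < 685; integers 303 through 684: 382 values.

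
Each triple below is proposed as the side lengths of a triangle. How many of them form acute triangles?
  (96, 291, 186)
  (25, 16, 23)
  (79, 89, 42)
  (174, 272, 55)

(96,291,186): 96+186 ≤ 291, not a triangle
(25,16,23): 16²+23² = 785 > 625 = 25² → acute
(79,89,42): 42²+79² = 8005 > 7921 = 89² → acute
(174,272,55): 55+174 ≤ 272, not a triangle
2 of the 4 are acute.

2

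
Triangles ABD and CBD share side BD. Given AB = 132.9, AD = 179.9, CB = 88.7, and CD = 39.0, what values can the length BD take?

49.7 < BD < 127.7

From triangle ABD: |132.9 − 179.9| < BD < 132.9 + 179.9, i.e. 47.0 < BD < 312.8.
From triangle CBD: 49.7 < BD < 127.7.
Both must hold, so BD lies in the intersection.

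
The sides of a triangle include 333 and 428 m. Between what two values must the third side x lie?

By the triangle inequality, x must be less than 333 + 428 = 761 and greater than |333 − 428| = 95.

95 < x < 761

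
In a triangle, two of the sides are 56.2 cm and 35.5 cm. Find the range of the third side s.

20.7 < s < 91.7 (cm)

By the triangle inequality, s must be less than 56.2 + 35.5 = 91.7 and greater than |56.2 − 35.5| = 20.7.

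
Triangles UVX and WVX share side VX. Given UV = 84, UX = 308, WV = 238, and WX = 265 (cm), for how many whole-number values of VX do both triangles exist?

From triangle UVX: 224 < VX < 392.
From triangle WVX: 27 < VX < 503.
Intersection: 224 < VX < 392, so integers 225 through 391: 167 values.

167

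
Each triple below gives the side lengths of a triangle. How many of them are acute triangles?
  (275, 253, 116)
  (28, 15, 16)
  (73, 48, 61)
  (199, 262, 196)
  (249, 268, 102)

4

(275,253,116): 116²+253² = 77465 > 75625 = 275² → acute
(28,15,16): 15²+16² = 481 < 784 = 28² → obtuse
(73,48,61): 48²+61² = 6025 > 5329 = 73² → acute
(199,262,196): 196²+199² = 78017 > 68644 = 262² → acute
(249,268,102): 102²+249² = 72405 > 71824 = 268² → acute
4 of the 5 are acute.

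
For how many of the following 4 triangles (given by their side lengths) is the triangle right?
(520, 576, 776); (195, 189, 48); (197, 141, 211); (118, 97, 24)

2

(520,576,776): 520²+576² = 602176 = 776² → right
(195,189,48): 48²+189² = 38025 = 195² → right
(197,141,211): 141²+197² = 58690 > 44521 = 211² → acute
(118,97,24): 24²+97² = 9985 < 13924 = 118² → obtuse
2 of the 4 are right.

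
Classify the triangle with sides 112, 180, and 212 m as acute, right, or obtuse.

Compare the square of the longest side to the sum of squares of the other two: 112² + 180² = 44944 = 212².

right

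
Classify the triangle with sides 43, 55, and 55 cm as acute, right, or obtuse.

Compare the square of the longest side to the sum of squares of the other two: 43² + 55² = 4874 > 3025 = 55².

acute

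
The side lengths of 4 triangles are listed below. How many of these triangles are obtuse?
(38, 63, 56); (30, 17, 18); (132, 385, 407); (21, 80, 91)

(38,63,56): 38²+56² = 4580 > 3969 = 63² → acute
(30,17,18): 17²+18² = 613 < 900 = 30² → obtuse
(132,385,407): 132²+385² = 165649 = 407² → right
(21,80,91): 21²+80² = 6841 < 8281 = 91² → obtuse
2 of the 4 are obtuse.

2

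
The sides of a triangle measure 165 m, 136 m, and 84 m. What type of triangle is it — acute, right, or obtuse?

obtuse

Compare the square of the longest side to the sum of squares of the other two: 84² + 136² = 25552 < 27225 = 165².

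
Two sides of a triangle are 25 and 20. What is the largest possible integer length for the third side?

44

The third side must be strictly less than 25 + 20 = 45.
The largest integer below 45 is 44.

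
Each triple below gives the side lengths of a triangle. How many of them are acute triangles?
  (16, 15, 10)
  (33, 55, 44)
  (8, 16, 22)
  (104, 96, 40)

(16,15,10): 10²+15² = 325 > 256 = 16² → acute
(33,55,44): 33²+44² = 3025 = 55² → right
(8,16,22): 8²+16² = 320 < 484 = 22² → obtuse
(104,96,40): 40²+96² = 10816 = 104² → right
1 of the 4 is acute.

1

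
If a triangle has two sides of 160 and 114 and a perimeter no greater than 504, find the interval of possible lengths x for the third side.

46 < x ≤ 230

Triangle inequality alone gives 46 < x < 274.
The perimeter condition gives x ≤ 504 − 160 − 114 = 230.
Intersecting the two: 46 < x ≤ 230.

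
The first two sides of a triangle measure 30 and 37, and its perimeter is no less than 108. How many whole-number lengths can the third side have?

Triangle inequality: 7 < x < 67. Perimeter ≥ 108 gives x ≥ 108 − 30 − 37 = 41.
So 41 ≤ x < 67; integers 41 through 66: 26 values.

26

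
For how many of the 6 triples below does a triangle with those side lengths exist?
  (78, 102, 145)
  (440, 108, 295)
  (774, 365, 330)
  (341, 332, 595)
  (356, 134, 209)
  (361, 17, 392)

2

(78,102,145): 78+102 > 145 → valid
(108,295,440): 108+295 ≤ 440 → not valid
(330,365,774): 330+365 ≤ 774 → not valid
(332,341,595): 332+341 > 595 → valid
(134,209,356): 134+209 ≤ 356 → not valid
(17,361,392): 17+361 ≤ 392 → not valid
2 of the 6 triples form a triangle.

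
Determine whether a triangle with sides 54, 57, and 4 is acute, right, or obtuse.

obtuse

Compare the square of the longest side to the sum of squares of the other two: 4² + 54² = 2932 < 3249 = 57².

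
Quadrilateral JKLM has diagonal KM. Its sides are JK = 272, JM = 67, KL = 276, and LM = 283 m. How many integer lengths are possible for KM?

133

From triangle JKM: 205 < KM < 339.
From triangle LKM: 7 < KM < 559.
Intersection: 205 < KM < 339, so integers 206 through 338: 133 values.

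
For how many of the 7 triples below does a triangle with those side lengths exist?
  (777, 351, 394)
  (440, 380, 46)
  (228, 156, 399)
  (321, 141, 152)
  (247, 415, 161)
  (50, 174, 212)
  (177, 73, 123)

2

(351,394,777): 351+394 ≤ 777 → not valid
(46,380,440): 46+380 ≤ 440 → not valid
(156,228,399): 156+228 ≤ 399 → not valid
(141,152,321): 141+152 ≤ 321 → not valid
(161,247,415): 161+247 ≤ 415 → not valid
(50,174,212): 50+174 > 212 → valid
(73,123,177): 73+123 > 177 → valid
2 of the 7 triples form a triangle.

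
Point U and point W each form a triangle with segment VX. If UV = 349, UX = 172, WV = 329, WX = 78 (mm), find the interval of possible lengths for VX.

From triangle UVX: |349 − 172| < VX < 349 + 172, i.e. 177 < VX < 521.
From triangle WVX: 251 < VX < 407.
Both must hold, so VX lies in the intersection.

251 < VX < 407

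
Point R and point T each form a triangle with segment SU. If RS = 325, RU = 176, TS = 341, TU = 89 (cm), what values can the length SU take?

252 < SU < 430

From triangle RSU: |325 − 176| < SU < 325 + 176, i.e. 149 < SU < 501.
From triangle TSU: 252 < SU < 430.
Both must hold, so SU lies in the intersection.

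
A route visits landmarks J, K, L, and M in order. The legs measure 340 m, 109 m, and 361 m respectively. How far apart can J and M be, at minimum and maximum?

The maximum is all hops collinear in one direction: 340 + 109 + 361 = 810.
The longest hop is 361; the others sum to 449. Since 361 ≤ 449, the path can fold back on itself completely, so the minimum distance is 0.

0 ≤ JM ≤ 810 m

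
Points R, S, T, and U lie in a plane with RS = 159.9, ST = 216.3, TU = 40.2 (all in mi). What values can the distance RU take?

16.2 ≤ RU ≤ 416.4 mi

The maximum is all hops collinear in one direction: 159.9 + 216.3 + 40.2 = 416.4.
The longest hop is 216.3; the others sum to 200.1. Folding the others back against it leaves at least 216.3 − 200.1 = 16.2.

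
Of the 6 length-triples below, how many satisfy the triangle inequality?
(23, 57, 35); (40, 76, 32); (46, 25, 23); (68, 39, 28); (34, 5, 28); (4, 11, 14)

3

(23,35,57): 23+35 > 57 → valid
(32,40,76): 32+40 ≤ 76 → not valid
(23,25,46): 23+25 > 46 → valid
(28,39,68): 28+39 ≤ 68 → not valid
(5,28,34): 5+28 ≤ 34 → not valid
(4,11,14): 4+11 > 14 → valid
3 of the 6 triples form a triangle.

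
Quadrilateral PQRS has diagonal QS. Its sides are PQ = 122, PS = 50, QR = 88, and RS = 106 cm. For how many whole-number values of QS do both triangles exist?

99

From triangle PQS: 72 < QS < 172.
From triangle RQS: 18 < QS < 194.
Intersection: 72 < QS < 172, so integers 73 through 171: 99 values.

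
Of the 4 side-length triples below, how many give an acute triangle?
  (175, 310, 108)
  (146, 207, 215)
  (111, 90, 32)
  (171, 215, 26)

(175,310,108): 108+175 ≤ 310, not a triangle
(146,207,215): 146²+207² = 64165 > 46225 = 215² → acute
(111,90,32): 32²+90² = 9124 < 12321 = 111² → obtuse
(171,215,26): 26+171 ≤ 215, not a triangle
1 of the 4 is acute.

1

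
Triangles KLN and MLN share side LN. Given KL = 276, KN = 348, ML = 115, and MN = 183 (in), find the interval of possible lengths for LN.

From triangle KLN: |276 − 348| < LN < 276 + 348, i.e. 72 < LN < 624.
From triangle MLN: 68 < LN < 298.
Both must hold, so LN lies in the intersection.

72 < LN < 298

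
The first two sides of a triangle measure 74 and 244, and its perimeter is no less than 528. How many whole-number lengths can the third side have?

Triangle inequality: 170 < x < 318. Perimeter ≥ 528 gives x ≥ 528 − 74 − 244 = 210.
So 210 ≤ x < 318; integers 210 through 317: 108 values.

108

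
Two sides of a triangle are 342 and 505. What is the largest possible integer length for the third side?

846

The third side must be strictly less than 342 + 505 = 847.
The largest integer below 847 is 846.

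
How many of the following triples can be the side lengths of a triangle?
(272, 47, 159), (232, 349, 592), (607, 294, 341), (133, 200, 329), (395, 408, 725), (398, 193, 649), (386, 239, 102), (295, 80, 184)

3

(47,159,272): 47+159 ≤ 272 → not valid
(232,349,592): 232+349 ≤ 592 → not valid
(294,341,607): 294+341 > 607 → valid
(133,200,329): 133+200 > 329 → valid
(395,408,725): 395+408 > 725 → valid
(193,398,649): 193+398 ≤ 649 → not valid
(102,239,386): 102+239 ≤ 386 → not valid
(80,184,295): 80+184 ≤ 295 → not valid
3 of the 8 triples form a triangle.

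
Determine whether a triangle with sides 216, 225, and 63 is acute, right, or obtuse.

Compare the square of the longest side to the sum of squares of the other two: 63² + 216² = 50625 = 225².

right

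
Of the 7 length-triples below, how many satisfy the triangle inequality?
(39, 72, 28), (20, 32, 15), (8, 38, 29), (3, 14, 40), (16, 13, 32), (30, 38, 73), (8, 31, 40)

(28,39,72): 28+39 ≤ 72 → not valid
(15,20,32): 15+20 > 32 → valid
(8,29,38): 8+29 ≤ 38 → not valid
(3,14,40): 3+14 ≤ 40 → not valid
(13,16,32): 13+16 ≤ 32 → not valid
(30,38,73): 30+38 ≤ 73 → not valid
(8,31,40): 8+31 ≤ 40 → not valid
1 of the 7 triples forms a triangle.

1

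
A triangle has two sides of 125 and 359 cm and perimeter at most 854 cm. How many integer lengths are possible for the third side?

136

Triangle inequality: 234 < x < 484. Perimeter ≤ 854 gives x ≤ 854 − 125 − 359 = 370.
So 234 < x ≤ 370; integers 235 through 370: 136 values.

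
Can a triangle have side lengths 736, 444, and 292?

The two shorter sides sum to 736, exactly equal to the longest side 736.
That gives only a degenerate (flat) triangle — the inequality must be strict.

No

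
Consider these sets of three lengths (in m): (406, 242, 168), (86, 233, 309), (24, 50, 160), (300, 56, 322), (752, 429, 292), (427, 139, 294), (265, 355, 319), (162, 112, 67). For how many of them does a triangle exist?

6

(168,242,406): 168+242 > 406 → valid
(86,233,309): 86+233 > 309 → valid
(24,50,160): 24+50 ≤ 160 → not valid
(56,300,322): 56+300 > 322 → valid
(292,429,752): 292+429 ≤ 752 → not valid
(139,294,427): 139+294 > 427 → valid
(265,319,355): 265+319 > 355 → valid
(67,112,162): 67+112 > 162 → valid
6 of the 8 triples form a triangle.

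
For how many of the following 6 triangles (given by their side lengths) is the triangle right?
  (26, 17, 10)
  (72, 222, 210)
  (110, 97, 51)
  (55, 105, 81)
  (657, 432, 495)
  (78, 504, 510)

(26,17,10): 10²+17² = 389 < 676 = 26² → obtuse
(72,222,210): 72²+210² = 49284 = 222² → right
(110,97,51): 51²+97² = 12010 < 12100 = 110² → obtuse
(55,105,81): 55²+81² = 9586 < 11025 = 105² → obtuse
(657,432,495): 432²+495² = 431649 = 657² → right
(78,504,510): 78²+504² = 260100 = 510² → right
3 of the 6 are right.

3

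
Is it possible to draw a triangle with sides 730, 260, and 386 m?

No

The longest side is 730, but the other two sum to only 646.
646 < 730, so the triangle inequality fails.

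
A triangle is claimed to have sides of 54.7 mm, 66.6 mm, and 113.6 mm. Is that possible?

Yes

The longest side is 113.6, and the other two sum to 121.3.
Since 121.3 > 113.6, the triangle inequality holds.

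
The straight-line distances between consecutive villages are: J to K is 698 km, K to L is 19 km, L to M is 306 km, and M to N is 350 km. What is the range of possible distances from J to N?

23 ≤ JN ≤ 1373 km

The maximum is all hops collinear in one direction: 698 + 19 + 306 + 350 = 1373.
The longest hop is 698; the others sum to 675. Folding the others back against it leaves at least 698 − 675 = 23.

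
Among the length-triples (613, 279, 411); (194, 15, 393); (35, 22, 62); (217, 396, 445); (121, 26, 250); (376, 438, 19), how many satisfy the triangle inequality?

(279,411,613): 279+411 > 613 → valid
(15,194,393): 15+194 ≤ 393 → not valid
(22,35,62): 22+35 ≤ 62 → not valid
(217,396,445): 217+396 > 445 → valid
(26,121,250): 26+121 ≤ 250 → not valid
(19,376,438): 19+376 ≤ 438 → not valid
2 of the 6 triples form a triangle.

2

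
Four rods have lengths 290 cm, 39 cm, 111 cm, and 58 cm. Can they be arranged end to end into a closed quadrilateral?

No

For a quadrilateral, each side must be shorter than the sum of the others.
Here the longest side is 290, but the remaining 3 sides sum to only 208.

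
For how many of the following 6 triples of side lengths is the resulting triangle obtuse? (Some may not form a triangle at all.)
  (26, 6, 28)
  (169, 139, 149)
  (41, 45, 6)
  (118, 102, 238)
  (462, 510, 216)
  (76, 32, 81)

2

(26,6,28): 6²+26² = 712 < 784 = 28² → obtuse
(169,139,149): 139²+149² = 41522 > 28561 = 169² → acute
(41,45,6): 6²+41² = 1717 < 2025 = 45² → obtuse
(118,102,238): 102+118 ≤ 238, not a triangle
(462,510,216): 216²+462² = 260100 = 510² → right
(76,32,81): 32²+76² = 6800 > 6561 = 81² → acute
2 of the 6 are obtuse.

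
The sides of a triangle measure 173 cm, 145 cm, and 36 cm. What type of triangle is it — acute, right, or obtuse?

Compare the square of the longest side to the sum of squares of the other two: 36² + 145² = 22321 < 29929 = 173².

obtuse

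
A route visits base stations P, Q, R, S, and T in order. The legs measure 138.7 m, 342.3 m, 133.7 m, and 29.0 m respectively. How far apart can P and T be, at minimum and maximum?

The maximum is all hops collinear in one direction: 138.7 + 342.3 + 133.7 + 29.0 = 643.7.
The longest hop is 342.3; the others sum to 301.4. Folding the others back against it leaves at least 342.3 − 301.4 = 40.9.

40.9 ≤ PT ≤ 643.7 m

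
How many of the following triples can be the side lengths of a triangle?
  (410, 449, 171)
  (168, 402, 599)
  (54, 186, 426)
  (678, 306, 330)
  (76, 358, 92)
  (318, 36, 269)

1

(171,410,449): 171+410 > 449 → valid
(168,402,599): 168+402 ≤ 599 → not valid
(54,186,426): 54+186 ≤ 426 → not valid
(306,330,678): 306+330 ≤ 678 → not valid
(76,92,358): 76+92 ≤ 358 → not valid
(36,269,318): 36+269 ≤ 318 → not valid
1 of the 6 triples forms a triangle.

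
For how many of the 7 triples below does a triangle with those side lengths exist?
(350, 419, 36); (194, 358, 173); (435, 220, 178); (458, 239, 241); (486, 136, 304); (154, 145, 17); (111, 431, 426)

(36,350,419): 36+350 ≤ 419 → not valid
(173,194,358): 173+194 > 358 → valid
(178,220,435): 178+220 ≤ 435 → not valid
(239,241,458): 239+241 > 458 → valid
(136,304,486): 136+304 ≤ 486 → not valid
(17,145,154): 17+145 > 154 → valid
(111,426,431): 111+426 > 431 → valid
4 of the 7 triples form a triangle.

4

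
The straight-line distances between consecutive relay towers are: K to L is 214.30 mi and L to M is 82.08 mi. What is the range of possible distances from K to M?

By the triangle inequality, |214.30 − 82.08| ≤ KM ≤ 214.30 + 82.08.

132.22 ≤ KM ≤ 296.38 mi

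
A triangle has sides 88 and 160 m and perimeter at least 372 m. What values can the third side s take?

124 ≤ s < 248

Triangle inequality alone gives 72 < s < 248.
The perimeter condition gives s ≥ 372 − 88 − 160 = 124.
Intersecting the two: 124 ≤ s < 248.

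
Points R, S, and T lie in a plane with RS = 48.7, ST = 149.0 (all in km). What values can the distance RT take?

By the triangle inequality, |48.7 − 149.0| ≤ RT ≤ 48.7 + 149.0.

100.3 ≤ RT ≤ 197.7 km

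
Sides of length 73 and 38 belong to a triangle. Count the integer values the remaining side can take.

The third side lies in the open interval (35, 111).
Integers from 36 to 110 inclusive: 110 − 36 + 1 = 75.

75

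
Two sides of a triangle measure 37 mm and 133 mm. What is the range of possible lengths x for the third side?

96 < x < 170

By the triangle inequality, x must be less than 37 + 133 = 170 and greater than |37 − 133| = 96.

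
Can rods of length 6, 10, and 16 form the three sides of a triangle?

The two shorter sides sum to 16, exactly equal to the longest side 16.
That gives only a degenerate (flat) triangle — the inequality must be strict.

No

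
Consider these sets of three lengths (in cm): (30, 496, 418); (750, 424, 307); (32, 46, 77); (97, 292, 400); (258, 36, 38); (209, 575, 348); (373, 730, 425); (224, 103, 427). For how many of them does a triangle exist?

2

(30,418,496): 30+418 ≤ 496 → not valid
(307,424,750): 307+424 ≤ 750 → not valid
(32,46,77): 32+46 > 77 → valid
(97,292,400): 97+292 ≤ 400 → not valid
(36,38,258): 36+38 ≤ 258 → not valid
(209,348,575): 209+348 ≤ 575 → not valid
(373,425,730): 373+425 > 730 → valid
(103,224,427): 103+224 ≤ 427 → not valid
2 of the 8 triples form a triangle.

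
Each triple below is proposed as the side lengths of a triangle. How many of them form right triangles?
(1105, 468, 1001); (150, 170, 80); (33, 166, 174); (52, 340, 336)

3

(1105,468,1001): 468²+1001² = 1221025 = 1105² → right
(150,170,80): 80²+150² = 28900 = 170² → right
(33,166,174): 33²+166² = 28645 < 30276 = 174² → obtuse
(52,340,336): 52²+336² = 115600 = 340² → right
3 of the 4 are right.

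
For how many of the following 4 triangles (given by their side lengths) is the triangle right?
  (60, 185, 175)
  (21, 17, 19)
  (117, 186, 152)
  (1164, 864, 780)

(60,185,175): 60²+175² = 34225 = 185² → right
(21,17,19): 17²+19² = 650 > 441 = 21² → acute
(117,186,152): 117²+152² = 36793 > 34596 = 186² → acute
(1164,864,780): 780²+864² = 1354896 = 1164² → right
2 of the 4 are right.

2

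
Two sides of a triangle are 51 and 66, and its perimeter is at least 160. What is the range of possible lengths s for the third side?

43 ≤ s < 117

Triangle inequality alone gives 15 < s < 117.
The perimeter condition gives s ≥ 160 − 51 − 66 = 43.
Intersecting the two: 43 ≤ s < 117.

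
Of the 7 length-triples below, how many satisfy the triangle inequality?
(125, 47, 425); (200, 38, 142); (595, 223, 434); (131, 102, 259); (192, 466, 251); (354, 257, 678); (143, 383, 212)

(47,125,425): 47+125 ≤ 425 → not valid
(38,142,200): 38+142 ≤ 200 → not valid
(223,434,595): 223+434 > 595 → valid
(102,131,259): 102+131 ≤ 259 → not valid
(192,251,466): 192+251 ≤ 466 → not valid
(257,354,678): 257+354 ≤ 678 → not valid
(143,212,383): 143+212 ≤ 383 → not valid
1 of the 7 triples forms a triangle.

1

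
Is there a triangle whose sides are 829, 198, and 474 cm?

The longest side is 829, but the other two sum to only 672.
672 < 829, so the triangle inequality fails.

No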